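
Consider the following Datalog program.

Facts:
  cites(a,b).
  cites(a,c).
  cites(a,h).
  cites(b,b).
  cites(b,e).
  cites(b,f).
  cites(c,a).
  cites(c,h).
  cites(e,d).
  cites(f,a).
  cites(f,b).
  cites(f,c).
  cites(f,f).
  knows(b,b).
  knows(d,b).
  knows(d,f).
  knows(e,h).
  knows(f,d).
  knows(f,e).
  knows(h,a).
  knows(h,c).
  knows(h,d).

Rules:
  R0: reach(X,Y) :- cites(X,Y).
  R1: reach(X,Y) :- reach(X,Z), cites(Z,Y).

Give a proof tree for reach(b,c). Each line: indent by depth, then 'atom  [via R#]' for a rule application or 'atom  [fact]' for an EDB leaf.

round 1: derive reach(a,b) via R0 from cites(a,b)
round 1: derive reach(a,c) via R0 from cites(a,c)
round 1: derive reach(a,h) via R0 from cites(a,h)
round 1: derive reach(b,b) via R0 from cites(b,b)
round 1: derive reach(b,e) via R0 from cites(b,e)
round 1: derive reach(b,f) via R0 from cites(b,f)
round 1: derive reach(c,a) via R0 from cites(c,a)
round 1: derive reach(c,h) via R0 from cites(c,h)
round 1: derive reach(e,d) via R0 from cites(e,d)
round 1: derive reach(f,a) via R0 from cites(f,a)
round 1: derive reach(f,b) via R0 from cites(f,b)
round 1: derive reach(f,c) via R0 from cites(f,c)
round 1: derive reach(f,f) via R0 from cites(f,f)
round 2: derive reach(a,a) via R1 from reach(a,c), cites(c,a)
round 2: derive reach(a,e) via R1 from reach(a,b), cites(b,e)
round 2: derive reach(a,f) via R1 from reach(a,b), cites(b,f)
round 2: derive reach(b,a) via R1 from reach(b,f), cites(f,a)
round 2: derive reach(b,c) via R1 from reach(b,f), cites(f,c)
round 2: derive reach(b,d) via R1 from reach(b,e), cites(e,d)
round 2: derive reach(c,b) via R1 from reach(c,a), cites(a,b)
round 2: derive reach(c,c) via R1 from reach(c,a), cites(a,c)
round 2: derive reach(f,e) via R1 from reach(f,b), cites(b,e)
round 2: derive reach(f,h) via R1 from reach(f,a), cites(a,h)
round 3: derive reach(a,d) via R1 from reach(a,e), cites(e,d)
round 3: derive reach(b,h) via R1 from reach(b,a), cites(a,h)
round 3: derive reach(c,e) via R1 from reach(c,b), cites(b,e)
round 3: derive reach(c,f) via R1 from reach(c,b), cites(b,f)
round 3: derive reach(f,d) via R1 from reach(f,e), cites(e,d)
round 4: derive reach(c,d) via R1 from reach(c,e), cites(e,d)

reach(b,c)  [via R1]
  reach(b,f)  [via R0]
    cites(b,f)  [fact]
  cites(f,c)  [fact]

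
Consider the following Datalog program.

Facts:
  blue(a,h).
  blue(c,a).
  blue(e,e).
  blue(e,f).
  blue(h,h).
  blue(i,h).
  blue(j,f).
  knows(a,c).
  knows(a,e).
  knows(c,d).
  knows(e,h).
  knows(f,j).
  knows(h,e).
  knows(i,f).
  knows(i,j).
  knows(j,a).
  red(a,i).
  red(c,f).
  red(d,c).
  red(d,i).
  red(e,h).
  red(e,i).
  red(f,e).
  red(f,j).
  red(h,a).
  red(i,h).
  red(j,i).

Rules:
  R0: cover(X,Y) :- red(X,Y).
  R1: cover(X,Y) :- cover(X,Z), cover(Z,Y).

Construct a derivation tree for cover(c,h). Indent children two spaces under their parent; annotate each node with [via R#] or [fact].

cover(c,h)  [via R1]
  cover(c,e)  [via R1]
    cover(c,f)  [via R0]
      red(c,f)  [fact]
    cover(f,e)  [via R0]
      red(f,e)  [fact]
  cover(e,h)  [via R0]
    red(e,h)  [fact]

round 1: derive cover(a,i) via R0 from red(a,i)
round 1: derive cover(c,f) via R0 from red(c,f)
round 1: derive cover(d,c) via R0 from red(d,c)
round 1: derive cover(d,i) via R0 from red(d,i)
round 1: derive cover(e,h) via R0 from red(e,h)
round 1: derive cover(e,i) via R0 from red(e,i)
round 1: derive cover(f,e) via R0 from red(f,e)
round 1: derive cover(f,j) via R0 from red(f,j)
round 1: derive cover(h,a) via R0 from red(h,a)
round 1: derive cover(i,h) via R0 from red(i,h)
round 1: derive cover(j,i) via R0 from red(j,i)
round 2: derive cover(a,h) via R1 from cover(a,i), cover(i,h)
round 2: derive cover(c,e) via R1 from cover(c,f), cover(f,e)
round 2: derive cover(c,j) via R1 from cover(c,f), cover(f,j)
round 2: derive cover(d,f) via R1 from cover(d,c), cover(c,f)
round 2: derive cover(d,h) via R1 from cover(d,i), cover(i,h)
round 2: derive cover(e,a) via R1 from cover(e,h), cover(h,a)
round 2: derive cover(f,h) via R1 from cover(f,e), cover(e,h)
round 2: derive cover(f,i) via R1 from cover(f,e), cover(e,i)
round 2: derive cover(h,i) via R1 from cover(h,a), cover(a,i)
round 2: derive cover(i,a) via R1 from cover(i,h), cover(h,a)
round 2: derive cover(j,h) via R1 from cover(j,i), cover(i,h)
round 3: derive cover(a,a) via R1 from cover(a,h), cover(h,a)
round 3: derive cover(c,a) via R1 from cover(c,e), cover(e,a)
round 3: derive cover(c,h) via R1 from cover(c,e), cover(e,h)
round 3: derive cover(c,i) via R1 from cover(c,e), cover(e,i)
round 3: derive cover(d,a) via R1 from cover(d,h), cover(h,a)
round 3: derive cover(d,e) via R1 from cover(d,c), cover(c,e)
round 3: derive cover(d,j) via R1 from cover(d,c), cover(c,j)
round 3: derive cover(f,a) via R1 from cover(f,e), cover(e,a)
round 3: derive cover(h,h) via R1 from cover(h,a), cover(a,h)
round 3: derive cover(i,i) via R1 from cover(i,a), cover(a,i)
round 3: derive cover(j,a) via R1 from cover(j,h), cover(h,a)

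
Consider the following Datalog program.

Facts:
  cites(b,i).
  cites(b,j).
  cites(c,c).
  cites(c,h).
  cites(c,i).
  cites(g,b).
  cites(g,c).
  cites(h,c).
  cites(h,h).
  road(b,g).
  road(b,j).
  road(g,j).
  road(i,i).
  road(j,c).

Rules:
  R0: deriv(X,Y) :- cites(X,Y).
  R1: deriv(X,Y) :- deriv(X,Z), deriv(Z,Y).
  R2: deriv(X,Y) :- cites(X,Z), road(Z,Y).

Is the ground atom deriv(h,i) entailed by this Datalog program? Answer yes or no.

round 1: derive deriv(b,i) via R0 from cites(b,i)
round 1: derive deriv(b,j) via R0 from cites(b,j)
round 1: derive deriv(c,c) via R0 from cites(c,c)
round 1: derive deriv(c,h) via R0 from cites(c,h)
round 1: derive deriv(c,i) via R0 from cites(c,i)
round 1: derive deriv(g,b) via R0 from cites(g,b)
round 1: derive deriv(g,c) via R0 from cites(g,c)
round 1: derive deriv(h,c) via R0 from cites(h,c)
round 1: derive deriv(h,h) via R0 from cites(h,h)
round 1: derive deriv(b,c) via R2 from cites(b,j), road(j,c)
round 1: derive deriv(g,g) via R2 from cites(g,b), road(b,g)
round 1: derive deriv(g,j) via R2 from cites(g,b), road(b,j)
round 2: derive deriv(b,h) via R1 from deriv(b,c), deriv(c,h)
round 2: derive deriv(g,h) via R1 from deriv(g,c), deriv(c,h)
round 2: derive deriv(g,i) via R1 from deriv(g,b), deriv(b,i)
round 2: derive deriv(h,i) via R1 from deriv(h,c), deriv(c,i)

yes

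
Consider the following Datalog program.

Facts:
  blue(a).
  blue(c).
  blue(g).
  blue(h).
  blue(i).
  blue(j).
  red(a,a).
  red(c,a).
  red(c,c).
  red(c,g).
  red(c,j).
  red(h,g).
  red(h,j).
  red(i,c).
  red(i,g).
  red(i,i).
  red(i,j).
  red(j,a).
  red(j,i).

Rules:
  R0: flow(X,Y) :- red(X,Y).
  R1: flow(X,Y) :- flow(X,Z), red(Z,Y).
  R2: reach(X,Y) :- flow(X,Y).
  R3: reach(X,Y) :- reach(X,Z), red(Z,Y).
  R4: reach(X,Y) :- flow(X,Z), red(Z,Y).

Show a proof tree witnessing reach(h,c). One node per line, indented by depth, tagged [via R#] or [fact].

round 1: derive flow(a,a) via R0 from red(a,a)
round 1: derive flow(c,a) via R0 from red(c,a)
round 1: derive flow(c,c) via R0 from red(c,c)
round 1: derive flow(c,g) via R0 from red(c,g)
round 1: derive flow(c,j) via R0 from red(c,j)
round 1: derive flow(h,g) via R0 from red(h,g)
round 1: derive flow(h,j) via R0 from red(h,j)
round 1: derive flow(i,c) via R0 from red(i,c)
round 1: derive flow(i,g) via R0 from red(i,g)
round 1: derive flow(i,i) via R0 from red(i,i)
round 1: derive flow(i,j) via R0 from red(i,j)
round 1: derive flow(j,a) via R0 from red(j,a)
round 1: derive flow(j,i) via R0 from red(j,i)
round 2: derive flow(c,i) via R1 from flow(c,j), red(j,i)
round 2: derive flow(h,a) via R1 from flow(h,j), red(j,a)
round 2: derive flow(h,i) via R1 from flow(h,j), red(j,i)
round 2: derive flow(i,a) via R1 from flow(i,c), red(c,a)
round 2: derive flow(j,c) via R1 from flow(j,i), red(i,c)
round 2: derive flow(j,g) via R1 from flow(j,i), red(i,g)
round 2: derive flow(j,j) via R1 from flow(j,i), red(i,j)
round 2: derive reach(a,a) via R2 from flow(a,a)
round 2: derive reach(c,a) via R2 from flow(c,a)
round 2: derive reach(c,c) via R2 from flow(c,c)
round 2: derive reach(c,g) via R2 from flow(c,g)
round 2: derive reach(c,j) via R2 from flow(c,j)
round 2: derive reach(h,g) via R2 from flow(h,g)
round 2: derive reach(h,j) via R2 from flow(h,j)
round 2: derive reach(i,c) via R2 from flow(i,c)
round 2: derive reach(i,g) via R2 from flow(i,g)
round 2: derive reach(i,i) via R2 from flow(i,i)
round 2: derive reach(i,j) via R2 from flow(i,j)
round 2: derive reach(j,a) via R2 from flow(j,a)
round 2: derive reach(j,i) via R2 from flow(j,i)
round 2: derive reach(c,i) via R4 from flow(c,j), red(j,i)
round 2: derive reach(h,a) via R4 from flow(h,j), red(j,a)
round 2: derive reach(h,i) via R4 from flow(h,j), red(j,i)
round 2: derive reach(i,a) via R4 from flow(i,c), red(c,a)
round 2: derive reach(j,c) via R4 from flow(j,i), red(i,c)
round 2: derive reach(j,g) via R4 from flow(j,i), red(i,g)
round 2: derive reach(j,j) via R4 from flow(j,i), red(i,j)
round 3: derive flow(h,c) via R1 from flow(h,i), red(i,c)
round 3: derive reach(h,c) via R3 from reach(h,i), red(i,c)

reach(h,c)  [via R3]
  reach(h,i)  [via R4]
    flow(h,j)  [via R0]
      red(h,j)  [fact]
    red(j,i)  [fact]
  red(i,c)  [fact]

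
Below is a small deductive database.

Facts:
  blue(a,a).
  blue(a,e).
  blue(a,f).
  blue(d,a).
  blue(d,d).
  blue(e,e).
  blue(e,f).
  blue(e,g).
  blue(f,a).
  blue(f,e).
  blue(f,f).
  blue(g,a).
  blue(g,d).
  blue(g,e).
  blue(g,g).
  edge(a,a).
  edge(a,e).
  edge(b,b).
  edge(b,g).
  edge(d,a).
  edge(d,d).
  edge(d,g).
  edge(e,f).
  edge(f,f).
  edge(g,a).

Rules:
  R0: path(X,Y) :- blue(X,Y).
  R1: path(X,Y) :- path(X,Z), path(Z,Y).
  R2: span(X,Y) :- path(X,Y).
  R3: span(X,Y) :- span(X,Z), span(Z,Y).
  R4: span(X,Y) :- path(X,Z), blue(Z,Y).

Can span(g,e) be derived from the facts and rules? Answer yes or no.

yes

round 1: derive path(a,a) via R0 from blue(a,a)
round 1: derive path(a,e) via R0 from blue(a,e)
round 1: derive path(a,f) via R0 from blue(a,f)
round 1: derive path(d,a) via R0 from blue(d,a)
round 1: derive path(d,d) via R0 from blue(d,d)
round 1: derive path(e,e) via R0 from blue(e,e)
round 1: derive path(e,f) via R0 from blue(e,f)
round 1: derive path(e,g) via R0 from blue(e,g)
round 1: derive path(f,a) via R0 from blue(f,a)
round 1: derive path(f,e) via R0 from blue(f,e)
round 1: derive path(f,f) via R0 from blue(f,f)
round 1: derive path(g,a) via R0 from blue(g,a)
round 1: derive path(g,d) via R0 from blue(g,d)
round 1: derive path(g,e) via R0 from blue(g,e)
round 1: derive path(g,g) via R0 from blue(g,g)
round 2: derive path(a,g) via R1 from path(a,e), path(e,g)
round 2: derive path(d,e) via R1 from path(d,a), path(a,e)
round 2: derive path(d,f) via R1 from path(d,a), path(a,f)
round 2: derive path(e,a) via R1 from path(e,f), path(f,a)
round 2: derive path(e,d) via R1 from path(e,g), path(g,d)
round 2: derive path(f,g) via R1 from path(f,e), path(e,g)
round 2: derive path(g,f) via R1 from path(g,a), path(a,f)
round 2: derive span(a,a) via R2 from path(a,a)
round 2: derive span(a,e) via R2 from path(a,e)
round 2: derive span(a,f) via R2 from path(a,f)
round 2: derive span(d,a) via R2 from path(d,a)
round 2: derive span(d,d) via R2 from path(d,d)
round 2: derive span(e,e) via R2 from path(e,e)
round 2: derive span(e,f) via R2 from path(e,f)
round 2: derive span(e,g) via R2 from path(e,g)
round 2: derive span(f,a) via R2 from path(f,a)
round 2: derive span(f,e) via R2 from path(f,e)
round 2: derive span(f,f) via R2 from path(f,f)
round 2: derive span(g,a) via R2 from path(g,a)
round 2: derive span(g,d) via R2 from path(g,d)
round 2: derive span(g,e) via R2 from path(g,e)
round 2: derive span(g,g) via R2 from path(g,g)
round 2: derive span(a,g) via R4 from path(a,e), blue(e,g)
round 2: derive span(d,e) via R4 from path(d,a), blue(a,e)
round 2: derive span(d,f) via R4 from path(d,a), blue(a,f)
round 2: derive span(e,a) via R4 from path(e,f), blue(f,a)
round 2: derive span(e,d) via R4 from path(e,g), blue(g,d)
round 2: derive span(f,g) via R4 from path(f,e), blue(e,g)
round 2: derive span(g,f) via R4 from path(g,a), blue(a,f)
round 3: derive path(a,d) via R1 from path(a,e), path(e,d)
round 3: derive path(d,g) via R1 from path(d,a), path(a,g)
round 3: derive path(f,d) via R1 from path(f,e), path(e,d)
round 3: derive span(a,d) via R3 from span(a,e), span(e,d)
round 3: derive span(d,g) via R3 from span(d,a), span(a,g)
round 3: derive span(f,d) via R3 from span(f,e), span(e,d)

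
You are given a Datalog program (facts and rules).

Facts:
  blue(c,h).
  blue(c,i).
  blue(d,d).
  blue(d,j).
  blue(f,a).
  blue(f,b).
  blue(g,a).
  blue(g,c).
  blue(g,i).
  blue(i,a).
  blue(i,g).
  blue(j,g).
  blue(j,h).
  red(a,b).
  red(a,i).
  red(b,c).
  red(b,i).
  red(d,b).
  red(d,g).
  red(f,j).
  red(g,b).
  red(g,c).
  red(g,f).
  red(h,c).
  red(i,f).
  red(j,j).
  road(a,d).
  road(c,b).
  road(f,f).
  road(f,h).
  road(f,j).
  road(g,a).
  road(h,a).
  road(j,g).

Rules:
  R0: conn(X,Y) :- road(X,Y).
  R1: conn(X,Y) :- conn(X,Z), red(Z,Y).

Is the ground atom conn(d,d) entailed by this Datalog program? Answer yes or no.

no

round 1: derive conn(a,d) via R0 from road(a,d)
round 1: derive conn(c,b) via R0 from road(c,b)
round 1: derive conn(f,f) via R0 from road(f,f)
round 1: derive conn(f,h) via R0 from road(f,h)
round 1: derive conn(f,j) via R0 from road(f,j)
round 1: derive conn(g,a) via R0 from road(g,a)
round 1: derive conn(h,a) via R0 from road(h,a)
round 1: derive conn(j,g) via R0 from road(j,g)
round 2: derive conn(a,b) via R1 from conn(a,d), red(d,b)
round 2: derive conn(a,g) via R1 from conn(a,d), red(d,g)
round 2: derive conn(c,c) via R1 from conn(c,b), red(b,c)
round 2: derive conn(c,i) via R1 from conn(c,b), red(b,i)
round 2: derive conn(f,c) via R1 from conn(f,h), red(h,c)
round 2: derive conn(g,b) via R1 from conn(g,a), red(a,b)
round 2: derive conn(g,i) via R1 from conn(g,a), red(a,i)
round 2: derive conn(h,b) via R1 from conn(h,a), red(a,b)
round 2: derive conn(h,i) via R1 from conn(h,a), red(a,i)
round 2: derive conn(j,b) via R1 from conn(j,g), red(g,b)
round 2: derive conn(j,c) via R1 from conn(j,g), red(g,c)
round 2: derive conn(j,f) via R1 from conn(j,g), red(g,f)
round 3: derive conn(a,c) via R1 from conn(a,b), red(b,c)
round 3: derive conn(a,f) via R1 from conn(a,g), red(g,f)
round 3: derive conn(a,i) via R1 from conn(a,b), red(b,i)
round 3: derive conn(c,f) via R1 from conn(c,i), red(i,f)
round 3: derive conn(g,c) via R1 from conn(g,b), red(b,c)
round 3: derive conn(g,f) via R1 from conn(g,i), red(i,f)
round 3: derive conn(h,c) via R1 from conn(h,b), red(b,c)
round 3: derive conn(h,f) via R1 from conn(h,i), red(i,f)
round 3: derive conn(j,i) via R1 from conn(j,b), red(b,i)
round 3: derive conn(j,j) via R1 from conn(j,f), red(f,j)
round 4: derive conn(a,j) via R1 from conn(a,f), red(f,j)
round 4: derive conn(c,j) via R1 from conn(c,f), red(f,j)
round 4: derive conn(g,j) via R1 from conn(g,f), red(f,j)
round 4: derive conn(h,j) via R1 from conn(h,f), red(f,j)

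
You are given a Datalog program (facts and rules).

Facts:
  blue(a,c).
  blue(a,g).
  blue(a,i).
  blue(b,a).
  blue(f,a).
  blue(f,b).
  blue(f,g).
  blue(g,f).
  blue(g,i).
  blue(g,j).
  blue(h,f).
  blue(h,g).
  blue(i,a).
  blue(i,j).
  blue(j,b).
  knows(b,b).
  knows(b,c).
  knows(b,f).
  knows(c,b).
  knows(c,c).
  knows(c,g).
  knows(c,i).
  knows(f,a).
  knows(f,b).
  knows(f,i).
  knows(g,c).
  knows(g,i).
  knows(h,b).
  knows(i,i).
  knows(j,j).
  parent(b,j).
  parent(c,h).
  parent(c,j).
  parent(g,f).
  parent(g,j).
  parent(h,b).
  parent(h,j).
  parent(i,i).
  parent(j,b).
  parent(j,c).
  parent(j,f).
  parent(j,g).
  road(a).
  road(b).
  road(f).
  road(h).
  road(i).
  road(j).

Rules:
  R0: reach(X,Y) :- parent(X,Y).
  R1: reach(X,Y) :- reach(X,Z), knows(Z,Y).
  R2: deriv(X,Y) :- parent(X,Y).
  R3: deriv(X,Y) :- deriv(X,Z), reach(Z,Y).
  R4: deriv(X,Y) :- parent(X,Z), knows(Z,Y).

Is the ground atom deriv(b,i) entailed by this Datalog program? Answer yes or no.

round 1: derive reach(b,j) via R0 from parent(b,j)
round 1: derive reach(c,h) via R0 from parent(c,h)
round 1: derive reach(c,j) via R0 from parent(c,j)
round 1: derive reach(g,f) via R0 from parent(g,f)
round 1: derive reach(g,j) via R0 from parent(g,j)
round 1: derive reach(h,b) via R0 from parent(h,b)
round 1: derive reach(h,j) via R0 from parent(h,j)
round 1: derive reach(i,i) via R0 from parent(i,i)
round 1: derive reach(j,b) via R0 from parent(j,b)
round 1: derive reach(j,c) via R0 from parent(j,c)
round 1: derive reach(j,f) via R0 from parent(j,f)
round 1: derive reach(j,g) via R0 from parent(j,g)
round 1: derive deriv(b,j) via R2 from parent(b,j)
round 1: derive deriv(c,h) via R2 from parent(c,h)
round 1: derive deriv(c,j) via R2 from parent(c,j)
round 1: derive deriv(g,f) via R2 from parent(g,f)
round 1: derive deriv(g,j) via R2 from parent(g,j)
round 1: derive deriv(h,b) via R2 from parent(h,b)
round 1: derive deriv(h,j) via R2 from parent(h,j)
round 1: derive deriv(i,i) via R2 from parent(i,i)
round 1: derive deriv(j,b) via R2 from parent(j,b)
round 1: derive deriv(j,c) via R2 from parent(j,c)
round 1: derive deriv(j,f) via R2 from parent(j,f)
round 1: derive deriv(j,g) via R2 from parent(j,g)
round 1: derive deriv(c,b) via R4 from parent(c,h), knows(h,b)
round 1: derive deriv(g,a) via R4 from parent(g,f), knows(f,a)
round 1: derive deriv(g,b) via R4 from parent(g,f), knows(f,b)
round 1: derive deriv(g,i) via R4 from parent(g,f), knows(f,i)
round 1: derive deriv(h,c) via R4 from parent(h,b), knows(b,c)
round 1: derive deriv(h,f) via R4 from parent(h,b), knows(b,f)
round 1: derive deriv(j,a) via R4 from parent(j,f), knows(f,a)
round 1: derive deriv(j,i) via R4 from parent(j,c), knows(c,i)
round 2: derive reach(c,b) via R1 from reach(c,h), knows(h,b)
round 2: derive reach(g,a) via R1 from reach(g,f), knows(f,a)
round 2: derive reach(g,b) via R1 from reach(g,f), knows(f,b)
round 2: derive reach(g,i) via R1 from reach(g,f), knows(f,i)
round 2: derive reach(h,c) via R1 from reach(h,b), knows(b,c)
round 2: derive reach(h,f) via R1 from reach(h,b), knows(b,f)
round 2: derive reach(j,a) via R1 from reach(j,f), knows(f,a)
round 2: derive reach(j,i) via R1 from reach(j,c), knows(c,i)
round 2: derive deriv(b,b) via R3 from deriv(b,j), reach(j,b)
round 2: derive deriv(b,c) via R3 from deriv(b,j), reach(j,c)
round 2: derive deriv(b,f) via R3 from deriv(b,j), reach(j,f)
round 2: derive deriv(b,g) via R3 from deriv(b,j), reach(j,g)
round 2: derive deriv(c,c) via R3 from deriv(c,j), reach(j,c)
round 2: derive deriv(c,f) via R3 from deriv(c,j), reach(j,f)
round 2: derive deriv(c,g) via R3 from deriv(c,j), reach(j,g)
round 2: derive deriv(g,c) via R3 from deriv(g,j), reach(j,c)
round 2: derive deriv(g,g) via R3 from deriv(g,j), reach(j,g)
round 2: derive deriv(h,g) via R3 from deriv(h,j), reach(j,g)
round 2: derive deriv(h,h) via R3 from deriv(h,c), reach(c,h)
round 2: derive deriv(j,h) via R3 from deriv(j,c), reach(c,h)
round 2: derive deriv(j,j) via R3 from deriv(j,b), reach(b,j)
round 3: derive reach(c,c) via R1 from reach(c,b), knows(b,c)
round 3: derive reach(c,f) via R1 from reach(c,b), knows(b,f)
round 3: derive reach(g,c) via R1 from reach(g,b), knows(b,c)
round 3: derive reach(h,a) via R1 from reach(h,f), knows(f,a)
round 3: derive reach(h,g) via R1 from reach(h,c), knows(c,g)
round 3: derive reach(h,i) via R1 from reach(h,c), knows(c,i)
round 3: derive deriv(b,a) via R3 from deriv(b,g), reach(g,a)
round 3: derive deriv(b,h) via R3 from deriv(b,c), reach(c,h)
round 3: derive deriv(b,i) via R3 from deriv(b,g), reach(g,i)
round 3: derive deriv(c,a) via R3 from deriv(c,g), reach(g,a)
round 3: derive deriv(c,i) via R3 from deriv(c,g), reach(g,i)
round 3: derive deriv(g,h) via R3 from deriv(g,c), reach(c,h)
round 3: derive deriv(h,a) via R3 from deriv(h,g), reach(g,a)
round 3: derive deriv(h,i) via R3 from deriv(h,g), reach(g,i)
round 4: derive reach(c,a) via R1 from reach(c,f), knows(f,a)
round 4: derive reach(c,g) via R1 from reach(c,c), knows(c,g)
round 4: derive reach(c,i) via R1 from reach(c,c), knows(c,i)
round 4: derive reach(g,g) via R1 from reach(g,c), knows(c,g)

yes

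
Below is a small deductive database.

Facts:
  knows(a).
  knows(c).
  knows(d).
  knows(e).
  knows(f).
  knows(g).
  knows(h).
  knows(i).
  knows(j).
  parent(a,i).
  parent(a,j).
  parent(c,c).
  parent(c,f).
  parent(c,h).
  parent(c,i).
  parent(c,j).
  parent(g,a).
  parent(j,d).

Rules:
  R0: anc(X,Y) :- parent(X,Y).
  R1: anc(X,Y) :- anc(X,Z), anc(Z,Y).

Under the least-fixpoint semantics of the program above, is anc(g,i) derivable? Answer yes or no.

round 1: derive anc(a,i) via R0 from parent(a,i)
round 1: derive anc(a,j) via R0 from parent(a,j)
round 1: derive anc(c,c) via R0 from parent(c,c)
round 1: derive anc(c,f) via R0 from parent(c,f)
round 1: derive anc(c,h) via R0 from parent(c,h)
round 1: derive anc(c,i) via R0 from parent(c,i)
round 1: derive anc(c,j) via R0 from parent(c,j)
round 1: derive anc(g,a) via R0 from parent(g,a)
round 1: derive anc(j,d) via R0 from parent(j,d)
round 2: derive anc(a,d) via R1 from anc(a,j), anc(j,d)
round 2: derive anc(c,d) via R1 from anc(c,j), anc(j,d)
round 2: derive anc(g,i) via R1 from anc(g,a), anc(a,i)
round 2: derive anc(g,j) via R1 from anc(g,a), anc(a,j)
round 3: derive anc(g,d) via R1 from anc(g,a), anc(a,d)

yes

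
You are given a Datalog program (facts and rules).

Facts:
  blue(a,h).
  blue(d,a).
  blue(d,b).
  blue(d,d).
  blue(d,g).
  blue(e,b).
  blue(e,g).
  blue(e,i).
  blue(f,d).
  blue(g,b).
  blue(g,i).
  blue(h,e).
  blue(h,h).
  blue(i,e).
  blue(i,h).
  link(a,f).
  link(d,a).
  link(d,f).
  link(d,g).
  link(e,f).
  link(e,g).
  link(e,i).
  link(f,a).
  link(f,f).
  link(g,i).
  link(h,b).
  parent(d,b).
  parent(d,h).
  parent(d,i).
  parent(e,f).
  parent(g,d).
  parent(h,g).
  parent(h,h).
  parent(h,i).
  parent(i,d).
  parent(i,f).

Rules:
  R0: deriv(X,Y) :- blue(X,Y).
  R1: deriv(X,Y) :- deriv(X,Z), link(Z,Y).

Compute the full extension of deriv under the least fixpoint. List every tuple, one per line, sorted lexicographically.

deriv(a,b)
deriv(a,h)
deriv(d,a)
deriv(d,b)
deriv(d,d)
deriv(d,f)
deriv(d,g)
deriv(d,i)
deriv(e,b)
deriv(e,g)
deriv(e,i)
deriv(f,a)
deriv(f,d)
deriv(f,f)
deriv(f,g)
deriv(f,i)
deriv(g,b)
deriv(g,i)
deriv(h,a)
deriv(h,b)
deriv(h,e)
deriv(h,f)
deriv(h,g)
deriv(h,h)
deriv(h,i)
deriv(i,a)
deriv(i,b)
deriv(i,e)
deriv(i,f)
deriv(i,g)
deriv(i,h)
deriv(i,i)

round 1: derive deriv(a,h) via R0 from blue(a,h)
round 1: derive deriv(d,a) via R0 from blue(d,a)
round 1: derive deriv(d,b) via R0 from blue(d,b)
round 1: derive deriv(d,d) via R0 from blue(d,d)
round 1: derive deriv(d,g) via R0 from blue(d,g)
round 1: derive deriv(e,b) via R0 from blue(e,b)
round 1: derive deriv(e,g) via R0 from blue(e,g)
round 1: derive deriv(e,i) via R0 from blue(e,i)
round 1: derive deriv(f,d) via R0 from blue(f,d)
round 1: derive deriv(g,b) via R0 from blue(g,b)
round 1: derive deriv(g,i) via R0 from blue(g,i)
round 1: derive deriv(h,e) via R0 from blue(h,e)
round 1: derive deriv(h,h) via R0 from blue(h,h)
round 1: derive deriv(i,e) via R0 from blue(i,e)
round 1: derive deriv(i,h) via R0 from blue(i,h)
round 2: derive deriv(a,b) via R1 from deriv(a,h), link(h,b)
round 2: derive deriv(d,f) via R1 from deriv(d,a), link(a,f)
round 2: derive deriv(d,i) via R1 from deriv(d,g), link(g,i)
round 2: derive deriv(f,a) via R1 from deriv(f,d), link(d,a)
round 2: derive deriv(f,f) via R1 from deriv(f,d), link(d,f)
round 2: derive deriv(f,g) via R1 from deriv(f,d), link(d,g)
round 2: derive deriv(h,b) via R1 from deriv(h,h), link(h,b)
round 2: derive deriv(h,f) via R1 from deriv(h,e), link(e,f)
round 2: derive deriv(h,g) via R1 from deriv(h,e), link(e,g)
round 2: derive deriv(h,i) via R1 from deriv(h,e), link(e,i)
round 2: derive deriv(i,b) via R1 from deriv(i,h), link(h,b)
round 2: derive deriv(i,f) via R1 from deriv(i,e), link(e,f)
round 2: derive deriv(i,g) via R1 from deriv(i,e), link(e,g)
round 2: derive deriv(i,i) via R1 from deriv(i,e), link(e,i)
round 3: derive deriv(f,i) via R1 from deriv(f,g), link(g,i)
round 3: derive deriv(h,a) via R1 from deriv(h,f), link(f,a)
round 3: derive deriv(i,a) via R1 from deriv(i,f), link(f,a)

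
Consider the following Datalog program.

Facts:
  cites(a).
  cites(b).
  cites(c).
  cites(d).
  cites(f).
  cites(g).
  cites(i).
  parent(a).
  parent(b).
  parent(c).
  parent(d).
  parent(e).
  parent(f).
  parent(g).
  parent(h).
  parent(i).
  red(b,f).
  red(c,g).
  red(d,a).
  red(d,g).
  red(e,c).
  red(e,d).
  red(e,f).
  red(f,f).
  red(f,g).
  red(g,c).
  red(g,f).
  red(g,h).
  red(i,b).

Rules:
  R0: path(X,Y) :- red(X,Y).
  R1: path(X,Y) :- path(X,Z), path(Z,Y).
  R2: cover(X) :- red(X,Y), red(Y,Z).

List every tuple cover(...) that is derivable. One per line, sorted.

cover(b)
cover(c)
cover(d)
cover(e)
cover(f)
cover(g)
cover(i)

round 1: derive cover(b) via R2 from red(b,f), red(f,f)
round 1: derive cover(c) via R2 from red(c,g), red(g,c)
round 1: derive cover(d) via R2 from red(d,g), red(g,c)
round 1: derive cover(e) via R2 from red(e,c), red(c,g)
round 1: derive cover(f) via R2 from red(f,f), red(f,f)
round 1: derive cover(g) via R2 from red(g,c), red(c,g)
round 1: derive cover(i) via R2 from red(i,b), red(b,f)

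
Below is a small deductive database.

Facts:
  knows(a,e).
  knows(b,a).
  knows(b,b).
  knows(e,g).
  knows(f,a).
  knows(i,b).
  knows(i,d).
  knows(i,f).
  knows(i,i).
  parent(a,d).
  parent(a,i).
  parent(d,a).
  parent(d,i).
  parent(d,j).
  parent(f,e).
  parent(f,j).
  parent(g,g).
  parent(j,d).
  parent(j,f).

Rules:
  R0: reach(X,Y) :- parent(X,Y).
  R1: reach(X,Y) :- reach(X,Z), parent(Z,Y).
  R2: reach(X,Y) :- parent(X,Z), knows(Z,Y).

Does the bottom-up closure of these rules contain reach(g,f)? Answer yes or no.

round 1: derive reach(a,d) via R0 from parent(a,d)
round 1: derive reach(a,i) via R0 from parent(a,i)
round 1: derive reach(d,a) via R0 from parent(d,a)
round 1: derive reach(d,i) via R0 from parent(d,i)
round 1: derive reach(d,j) via R0 from parent(d,j)
round 1: derive reach(f,e) via R0 from parent(f,e)
round 1: derive reach(f,j) via R0 from parent(f,j)
round 1: derive reach(g,g) via R0 from parent(g,g)
round 1: derive reach(j,d) via R0 from parent(j,d)
round 1: derive reach(j,f) via R0 from parent(j,f)
round 1: derive reach(a,b) via R2 from parent(a,i), knows(i,b)
round 1: derive reach(a,f) via R2 from parent(a,i), knows(i,f)
round 1: derive reach(d,b) via R2 from parent(d,i), knows(i,b)
round 1: derive reach(d,d) via R2 from parent(d,i), knows(i,d)
round 1: derive reach(d,e) via R2 from parent(d,a), knows(a,e)
round 1: derive reach(d,f) via R2 from parent(d,i), knows(i,f)
round 1: derive reach(f,g) via R2 from parent(f,e), knows(e,g)
round 1: derive reach(j,a) via R2 from parent(j,f), knows(f,a)
round 2: derive reach(a,a) via R1 from reach(a,d), parent(d,a)
round 2: derive reach(a,e) via R1 from reach(a,f), parent(f,e)
round 2: derive reach(a,j) via R1 from reach(a,d), parent(d,j)
round 2: derive reach(f,d) via R1 from reach(f,j), parent(j,d)
round 2: derive reach(f,f) via R1 from reach(f,j), parent(j,f)
round 2: derive reach(j,e) via R1 from reach(j,f), parent(f,e)
round 2: derive reach(j,i) via R1 from reach(j,a), parent(a,i)
round 2: derive reach(j,j) via R1 from reach(j,d), parent(d,j)
round 3: derive reach(f,a) via R1 from reach(f,d), parent(d,a)
round 3: derive reach(f,i) via R1 from reach(f,d), parent(d,i)

no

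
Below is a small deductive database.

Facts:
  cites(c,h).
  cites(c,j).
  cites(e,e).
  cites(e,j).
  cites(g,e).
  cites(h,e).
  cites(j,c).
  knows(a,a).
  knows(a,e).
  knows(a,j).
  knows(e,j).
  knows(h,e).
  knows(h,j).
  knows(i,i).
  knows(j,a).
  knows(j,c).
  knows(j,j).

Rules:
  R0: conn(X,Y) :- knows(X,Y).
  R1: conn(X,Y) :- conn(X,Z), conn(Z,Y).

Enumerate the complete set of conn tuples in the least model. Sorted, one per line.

conn(a,a)
conn(a,c)
conn(a,e)
conn(a,j)
conn(e,a)
conn(e,c)
conn(e,e)
conn(e,j)
conn(h,a)
conn(h,c)
conn(h,e)
conn(h,j)
conn(i,i)
conn(j,a)
conn(j,c)
conn(j,e)
conn(j,j)

round 1: derive conn(a,a) via R0 from knows(a,a)
round 1: derive conn(a,e) via R0 from knows(a,e)
round 1: derive conn(a,j) via R0 from knows(a,j)
round 1: derive conn(e,j) via R0 from knows(e,j)
round 1: derive conn(h,e) via R0 from knows(h,e)
round 1: derive conn(h,j) via R0 from knows(h,j)
round 1: derive conn(i,i) via R0 from knows(i,i)
round 1: derive conn(j,a) via R0 from knows(j,a)
round 1: derive conn(j,c) via R0 from knows(j,c)
round 1: derive conn(j,j) via R0 from knows(j,j)
round 2: derive conn(a,c) via R1 from conn(a,j), conn(j,c)
round 2: derive conn(e,a) via R1 from conn(e,j), conn(j,a)
round 2: derive conn(e,c) via R1 from conn(e,j), conn(j,c)
round 2: derive conn(h,a) via R1 from conn(h,j), conn(j,a)
round 2: derive conn(h,c) via R1 from conn(h,j), conn(j,c)
round 2: derive conn(j,e) via R1 from conn(j,a), conn(a,e)
round 3: derive conn(e,e) via R1 from conn(e,a), conn(a,e)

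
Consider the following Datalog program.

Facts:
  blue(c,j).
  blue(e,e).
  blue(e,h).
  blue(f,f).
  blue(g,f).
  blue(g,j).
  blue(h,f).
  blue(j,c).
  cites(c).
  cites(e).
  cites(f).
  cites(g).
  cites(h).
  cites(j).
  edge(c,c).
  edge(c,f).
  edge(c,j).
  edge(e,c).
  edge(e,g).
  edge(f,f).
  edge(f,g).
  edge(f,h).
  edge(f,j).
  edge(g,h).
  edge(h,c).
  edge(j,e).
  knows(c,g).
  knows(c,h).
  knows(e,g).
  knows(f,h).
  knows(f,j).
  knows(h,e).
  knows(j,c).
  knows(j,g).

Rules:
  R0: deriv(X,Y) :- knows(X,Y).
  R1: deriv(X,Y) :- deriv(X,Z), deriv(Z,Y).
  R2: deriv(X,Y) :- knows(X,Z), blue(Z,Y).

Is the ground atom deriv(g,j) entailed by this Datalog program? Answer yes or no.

no

round 1: derive deriv(c,g) via R0 from knows(c,g)
round 1: derive deriv(c,h) via R0 from knows(c,h)
round 1: derive deriv(e,g) via R0 from knows(e,g)
round 1: derive deriv(f,h) via R0 from knows(f,h)
round 1: derive deriv(f,j) via R0 from knows(f,j)
round 1: derive deriv(h,e) via R0 from knows(h,e)
round 1: derive deriv(j,c) via R0 from knows(j,c)
round 1: derive deriv(j,g) via R0 from knows(j,g)
round 1: derive deriv(c,f) via R2 from knows(c,g), blue(g,f)
round 1: derive deriv(c,j) via R2 from knows(c,g), blue(g,j)
round 1: derive deriv(e,f) via R2 from knows(e,g), blue(g,f)
round 1: derive deriv(e,j) via R2 from knows(e,g), blue(g,j)
round 1: derive deriv(f,c) via R2 from knows(f,j), blue(j,c)
round 1: derive deriv(f,f) via R2 from knows(f,h), blue(h,f)
round 1: derive deriv(h,h) via R2 from knows(h,e), blue(e,h)
round 1: derive deriv(j,f) via R2 from knows(j,g), blue(g,f)
round 1: derive deriv(j,j) via R2 from knows(j,c), blue(c,j)
round 2: derive deriv(c,c) via R1 from deriv(c,f), deriv(f,c)
round 2: derive deriv(c,e) via R1 from deriv(c,h), deriv(h,e)
round 2: derive deriv(e,c) via R1 from deriv(e,f), deriv(f,c)
round 2: derive deriv(e,h) via R1 from deriv(e,f), deriv(f,h)
round 2: derive deriv(f,e) via R1 from deriv(f,h), deriv(h,e)
round 2: derive deriv(f,g) via R1 from deriv(f,c), deriv(c,g)
round 2: derive deriv(h,f) via R1 from deriv(h,e), deriv(e,f)
round 2: derive deriv(h,g) via R1 from deriv(h,e), deriv(e,g)
round 2: derive deriv(h,j) via R1 from deriv(h,e), deriv(e,j)
round 2: derive deriv(j,h) via R1 from deriv(j,c), deriv(c,h)
round 3: derive deriv(e,e) via R1 from deriv(e,c), deriv(c,e)
round 3: derive deriv(h,c) via R1 from deriv(h,e), deriv(e,c)
round 3: derive deriv(j,e) via R1 from deriv(j,c), deriv(c,e)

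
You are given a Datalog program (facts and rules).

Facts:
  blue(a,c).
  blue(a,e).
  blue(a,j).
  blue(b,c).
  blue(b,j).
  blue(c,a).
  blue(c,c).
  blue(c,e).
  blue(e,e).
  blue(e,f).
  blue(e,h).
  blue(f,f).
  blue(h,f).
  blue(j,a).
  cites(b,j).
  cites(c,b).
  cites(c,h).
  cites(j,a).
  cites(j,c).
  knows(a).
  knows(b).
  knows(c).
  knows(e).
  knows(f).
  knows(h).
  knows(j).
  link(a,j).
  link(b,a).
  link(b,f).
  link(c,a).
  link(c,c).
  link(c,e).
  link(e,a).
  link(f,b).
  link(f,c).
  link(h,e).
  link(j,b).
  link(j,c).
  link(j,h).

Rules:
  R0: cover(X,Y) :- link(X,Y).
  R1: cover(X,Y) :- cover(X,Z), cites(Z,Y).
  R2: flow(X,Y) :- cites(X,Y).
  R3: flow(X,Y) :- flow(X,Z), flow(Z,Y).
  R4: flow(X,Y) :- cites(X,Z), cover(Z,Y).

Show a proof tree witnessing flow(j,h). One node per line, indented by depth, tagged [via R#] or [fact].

round 1: derive cover(a,j) via R0 from link(a,j)
round 1: derive cover(b,a) via R0 from link(b,a)
round 1: derive cover(b,f) via R0 from link(b,f)
round 1: derive cover(c,a) via R0 from link(c,a)
round 1: derive cover(c,c) via R0 from link(c,c)
round 1: derive cover(c,e) via R0 from link(c,e)
round 1: derive cover(e,a) via R0 from link(e,a)
round 1: derive cover(f,b) via R0 from link(f,b)
round 1: derive cover(f,c) via R0 from link(f,c)
round 1: derive cover(h,e) via R0 from link(h,e)
round 1: derive cover(j,b) via R0 from link(j,b)
round 1: derive cover(j,c) via R0 from link(j,c)
round 1: derive cover(j,h) via R0 from link(j,h)
round 1: derive flow(b,j) via R2 from cites(b,j)
round 1: derive flow(c,b) via R2 from cites(c,b)
round 1: derive flow(c,h) via R2 from cites(c,h)
round 1: derive flow(j,a) via R2 from cites(j,a)
round 1: derive flow(j,c) via R2 from cites(j,c)
round 2: derive cover(a,a) via R1 from cover(a,j), cites(j,a)
round 2: derive cover(a,c) via R1 from cover(a,j), cites(j,c)
round 2: derive cover(c,b) via R1 from cover(c,c), cites(c,b)
round 2: derive cover(c,h) via R1 from cover(c,c), cites(c,h)
round 2: derive cover(f,h) via R1 from cover(f,c), cites(c,h)
round 2: derive cover(f,j) via R1 from cover(f,b), cites(b,j)
round 2: derive cover(j,j) via R1 from cover(j,b), cites(b,j)
round 2: derive flow(b,a) via R3 from flow(b,j), flow(j,a)
round 2: derive flow(b,c) via R3 from flow(b,j), flow(j,c)
round 2: derive flow(c,j) via R3 from flow(c,b), flow(b,j)
round 2: derive flow(j,b) via R3 from flow(j,c), flow(c,b)
round 2: derive flow(j,h) via R3 from flow(j,c), flow(c,h)
round 2: derive flow(b,b) via R4 from cites(b,j), cover(j,b)
round 2: derive flow(b,h) via R4 from cites(b,j), cover(j,h)
round 2: derive flow(c,a) via R4 from cites(c,b), cover(b,a)
round 2: derive flow(c,e) via R4 from cites(c,h), cover(h,e)
round 2: derive flow(c,f) via R4 from cites(c,b), cover(b,f)
round 2: derive flow(j,e) via R4 from cites(j,c), cover(c,e)
round 2: derive flow(j,j) via R4 from cites(j,a), cover(a,j)
round 3: derive cover(a,b) via R1 from cover(a,c), cites(c,b)
round 3: derive cover(a,h) via R1 from cover(a,c), cites(c,h)
round 3: derive cover(c,j) via R1 from cover(c,b), cites(b,j)
round 3: derive cover(f,a) via R1 from cover(f,j), cites(j,a)
round 3: derive cover(j,a) via R1 from cover(j,j), cites(j,a)
round 3: derive flow(b,e) via R3 from flow(b,c), flow(c,e)
round 3: derive flow(b,f) via R3 from flow(b,c), flow(c,f)
round 3: derive flow(c,c) via R3 from flow(c,b), flow(b,c)
round 3: derive flow(j,f) via R3 from flow(j,c), flow(c,f)

flow(j,h)  [via R3]
  flow(j,c)  [via R2]
    cites(j,c)  [fact]
  flow(c,h)  [via R2]
    cites(c,h)  [fact]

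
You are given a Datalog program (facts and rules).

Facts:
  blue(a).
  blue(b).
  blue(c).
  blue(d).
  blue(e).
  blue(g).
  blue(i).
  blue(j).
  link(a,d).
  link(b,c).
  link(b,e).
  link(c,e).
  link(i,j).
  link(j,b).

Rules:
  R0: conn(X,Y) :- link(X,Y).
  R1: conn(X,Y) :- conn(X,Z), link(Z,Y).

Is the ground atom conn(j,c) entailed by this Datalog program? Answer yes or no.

yes

round 1: derive conn(a,d) via R0 from link(a,d)
round 1: derive conn(b,c) via R0 from link(b,c)
round 1: derive conn(b,e) via R0 from link(b,e)
round 1: derive conn(c,e) via R0 from link(c,e)
round 1: derive conn(i,j) via R0 from link(i,j)
round 1: derive conn(j,b) via R0 from link(j,b)
round 2: derive conn(i,b) via R1 from conn(i,j), link(j,b)
round 2: derive conn(j,c) via R1 from conn(j,b), link(b,c)
round 2: derive conn(j,e) via R1 from conn(j,b), link(b,e)
round 3: derive conn(i,c) via R1 from conn(i,b), link(b,c)
round 3: derive conn(i,e) via R1 from conn(i,b), link(b,e)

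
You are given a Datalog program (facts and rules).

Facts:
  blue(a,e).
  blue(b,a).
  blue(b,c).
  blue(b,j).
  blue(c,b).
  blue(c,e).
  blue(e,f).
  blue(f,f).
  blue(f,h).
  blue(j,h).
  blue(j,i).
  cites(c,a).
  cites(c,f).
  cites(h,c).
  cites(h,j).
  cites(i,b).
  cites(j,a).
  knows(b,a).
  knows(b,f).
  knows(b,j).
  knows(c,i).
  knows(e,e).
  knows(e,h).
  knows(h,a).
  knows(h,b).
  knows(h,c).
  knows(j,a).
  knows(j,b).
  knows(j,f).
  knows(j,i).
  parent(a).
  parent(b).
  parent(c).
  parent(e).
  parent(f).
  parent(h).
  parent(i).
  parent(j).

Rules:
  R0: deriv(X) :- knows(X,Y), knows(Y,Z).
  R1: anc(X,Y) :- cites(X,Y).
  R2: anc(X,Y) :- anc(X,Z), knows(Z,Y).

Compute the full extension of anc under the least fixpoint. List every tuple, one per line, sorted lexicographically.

round 1: derive anc(c,a) via R1 from cites(c,a)
round 1: derive anc(c,f) via R1 from cites(c,f)
round 1: derive anc(h,c) via R1 from cites(h,c)
round 1: derive anc(h,j) via R1 from cites(h,j)
round 1: derive anc(i,b) via R1 from cites(i,b)
round 1: derive anc(j,a) via R1 from cites(j,a)
round 2: derive anc(h,a) via R2 from anc(h,j), knows(j,a)
round 2: derive anc(h,b) via R2 from anc(h,j), knows(j,b)
round 2: derive anc(h,f) via R2 from anc(h,j), knows(j,f)
round 2: derive anc(h,i) via R2 from anc(h,c), knows(c,i)
round 2: derive anc(i,a) via R2 from anc(i,b), knows(b,a)
round 2: derive anc(i,f) via R2 from anc(i,b), knows(b,f)
round 2: derive anc(i,j) via R2 from anc(i,b), knows(b,j)
round 3: derive anc(i,i) via R2 from anc(i,j), knows(j,i)

anc(c,a)
anc(c,f)
anc(h,a)
anc(h,b)
anc(h,c)
anc(h,f)
anc(h,i)
anc(h,j)
anc(i,a)
anc(i,b)
anc(i,f)
anc(i,i)
anc(i,j)
anc(j,a)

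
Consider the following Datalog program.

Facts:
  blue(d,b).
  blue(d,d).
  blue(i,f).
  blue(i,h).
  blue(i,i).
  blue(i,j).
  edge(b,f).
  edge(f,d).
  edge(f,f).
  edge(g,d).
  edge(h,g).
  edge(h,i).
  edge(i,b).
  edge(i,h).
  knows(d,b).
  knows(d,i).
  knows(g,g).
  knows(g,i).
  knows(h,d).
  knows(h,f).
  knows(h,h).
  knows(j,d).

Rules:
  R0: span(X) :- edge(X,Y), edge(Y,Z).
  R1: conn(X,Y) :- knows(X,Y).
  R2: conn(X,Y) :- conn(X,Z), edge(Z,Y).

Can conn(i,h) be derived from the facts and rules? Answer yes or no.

no

round 1: derive conn(d,b) via R1 from knows(d,b)
round 1: derive conn(d,i) via R1 from knows(d,i)
round 1: derive conn(g,g) via R1 from knows(g,g)
round 1: derive conn(g,i) via R1 from knows(g,i)
round 1: derive conn(h,d) via R1 from knows(h,d)
round 1: derive conn(h,f) via R1 from knows(h,f)
round 1: derive conn(h,h) via R1 from knows(h,h)
round 1: derive conn(j,d) via R1 from knows(j,d)
round 2: derive conn(d,f) via R2 from conn(d,b), edge(b,f)
round 2: derive conn(d,h) via R2 from conn(d,i), edge(i,h)
round 2: derive conn(g,b) via R2 from conn(g,i), edge(i,b)
round 2: derive conn(g,d) via R2 from conn(g,g), edge(g,d)
round 2: derive conn(g,h) via R2 from conn(g,i), edge(i,h)
round 2: derive conn(h,g) via R2 from conn(h,h), edge(h,g)
round 2: derive conn(h,i) via R2 from conn(h,h), edge(h,i)
round 3: derive conn(d,d) via R2 from conn(d,f), edge(f,d)
round 3: derive conn(d,g) via R2 from conn(d,h), edge(h,g)
round 3: derive conn(g,f) via R2 from conn(g,b), edge(b,f)
round 3: derive conn(h,b) via R2 from conn(h,i), edge(i,b)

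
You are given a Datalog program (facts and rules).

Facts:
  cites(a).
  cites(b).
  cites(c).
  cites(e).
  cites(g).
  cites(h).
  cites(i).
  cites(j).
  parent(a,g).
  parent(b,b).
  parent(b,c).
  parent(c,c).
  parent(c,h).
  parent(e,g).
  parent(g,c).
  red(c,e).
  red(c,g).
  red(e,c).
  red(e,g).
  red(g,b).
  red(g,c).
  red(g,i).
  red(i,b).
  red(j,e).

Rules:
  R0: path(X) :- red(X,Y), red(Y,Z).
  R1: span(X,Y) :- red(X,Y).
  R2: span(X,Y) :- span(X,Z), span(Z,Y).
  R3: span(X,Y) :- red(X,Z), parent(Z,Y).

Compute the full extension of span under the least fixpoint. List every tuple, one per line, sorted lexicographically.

span(c,b)
span(c,c)
span(c,e)
span(c,g)
span(c,h)
span(c,i)
span(e,b)
span(e,c)
span(e,e)
span(e,g)
span(e,h)
span(e,i)
span(g,b)
span(g,c)
span(g,e)
span(g,g)
span(g,h)
span(g,i)
span(i,b)
span(i,c)
span(i,e)
span(i,g)
span(i,h)
span(i,i)
span(j,b)
span(j,c)
span(j,e)
span(j,g)
span(j,h)
span(j,i)

round 1: derive span(c,e) via R1 from red(c,e)
round 1: derive span(c,g) via R1 from red(c,g)
round 1: derive span(e,c) via R1 from red(e,c)
round 1: derive span(e,g) via R1 from red(e,g)
round 1: derive span(g,b) via R1 from red(g,b)
round 1: derive span(g,c) via R1 from red(g,c)
round 1: derive span(g,i) via R1 from red(g,i)
round 1: derive span(i,b) via R1 from red(i,b)
round 1: derive span(j,e) via R1 from red(j,e)
round 1: derive span(c,c) via R3 from red(c,g), parent(g,c)
round 1: derive span(e,h) via R3 from red(e,c), parent(c,h)
round 1: derive span(g,h) via R3 from red(g,c), parent(c,h)
round 1: derive span(i,c) via R3 from red(i,b), parent(b,c)
round 1: derive span(j,g) via R3 from red(j,e), parent(e,g)
round 2: derive span(c,b) via R2 from span(c,g), span(g,b)
round 2: derive span(c,h) via R2 from span(c,e), span(e,h)
round 2: derive span(c,i) via R2 from span(c,g), span(g,i)
round 2: derive span(e,b) via R2 from span(e,g), span(g,b)
round 2: derive span(e,e) via R2 from span(e,c), span(c,e)
round 2: derive span(e,i) via R2 from span(e,g), span(g,i)
round 2: derive span(g,e) via R2 from span(g,c), span(c,e)
round 2: derive span(g,g) via R2 from span(g,c), span(c,g)
round 2: derive span(i,e) via R2 from span(i,c), span(c,e)
round 2: derive span(i,g) via R2 from span(i,c), span(c,g)
round 2: derive span(j,b) via R2 from span(j,g), span(g,b)
round 2: derive span(j,c) via R2 from span(j,e), span(e,c)
round 2: derive span(j,h) via R2 from span(j,e), span(e,h)
round 2: derive span(j,i) via R2 from span(j,g), span(g,i)
round 3: derive span(i,h) via R2 from span(i,c), span(c,h)
round 3: derive span(i,i) via R2 from span(i,c), span(c,i)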